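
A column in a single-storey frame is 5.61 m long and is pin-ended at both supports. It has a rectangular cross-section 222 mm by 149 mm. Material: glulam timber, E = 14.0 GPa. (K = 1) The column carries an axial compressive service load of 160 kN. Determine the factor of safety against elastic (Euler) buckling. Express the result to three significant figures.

n ≈ 1.68

Buckling occurs about the weak axis: I_min = h·b³/12 with b = 149 mm (the shorter side).
I_min = 222×149³/12 = 6.120×10^7 mm⁴
I = 6.120×10^7 mm⁴ = 6.120×10^-5 m⁴
Effective length L_e = K·L = 1 × 5.61 = 5.610 m
P_cr = π²EI / L_e² = π² × 14.0×10⁹ × 6.120×10^-5 / 5.610² = 2.687×10^5 N
Factor of safety n = P_cr / P = 268.68 / 160 = 1.68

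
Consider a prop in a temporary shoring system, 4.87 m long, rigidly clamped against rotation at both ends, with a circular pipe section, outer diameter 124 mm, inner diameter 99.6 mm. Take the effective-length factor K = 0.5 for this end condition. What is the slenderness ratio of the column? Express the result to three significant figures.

d_o = 124 mm, d_i = 99.6 mm
I = π(d_o⁴ − d_i⁴)/64 = π(124⁴ − 99.60⁴)/64 = 6.775×10^6 mm⁴
A = 4.285×10^3 mm²;  r_min = √(I/A) = √(6.775×10^6/4.285×10^3) = 39.76 mm
L_e = K·L = 0.5 × 4.87 m = 2.435 m = 2435.0 mm
λ = L_e / r_min = 2435.0 / 39.76 = 61.2

λ ≈ 61.2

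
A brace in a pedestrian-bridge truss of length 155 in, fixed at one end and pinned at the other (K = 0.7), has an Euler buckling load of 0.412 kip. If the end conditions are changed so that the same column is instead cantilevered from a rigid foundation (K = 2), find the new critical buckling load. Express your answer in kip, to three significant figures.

P_cr ≈ 0.0505 kip

P_cr ∝ 1/K², so P_cr,new = P_cr,old × (K_old/K_new)² = 0.412 × (0.7/2)²
= 0.412 × 0.1225 = 0.0505 kip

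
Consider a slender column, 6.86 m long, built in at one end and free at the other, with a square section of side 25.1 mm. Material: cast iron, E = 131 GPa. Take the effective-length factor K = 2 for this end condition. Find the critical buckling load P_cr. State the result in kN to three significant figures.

P_cr ≈ 0.227 kN

I = a⁴/12 = 25.1⁴/12 = 3.308×10^4 mm⁴
I = 3.308×10^4 mm⁴ = 3.308×10^-8 m⁴
Effective length L_e = K·L = 2 × 6.86 = 13.72 m
P_cr = π²EI / L_e² = π² × 131×10⁹ × 3.308×10^-8 / 13.72² = 227.2 N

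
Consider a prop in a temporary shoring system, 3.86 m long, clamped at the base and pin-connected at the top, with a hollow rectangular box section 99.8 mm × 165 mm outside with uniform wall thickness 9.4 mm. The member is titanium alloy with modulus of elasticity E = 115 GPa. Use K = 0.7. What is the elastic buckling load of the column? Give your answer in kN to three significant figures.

Inner dimensions: h_i = 165 − 2×9.4 = 146.2 mm, b_i = 99.8 − 2×9.4 = 81.00 mm
Weak-axis I_min = (h_o·b_o³ − h_i·b_i³)/12 with b_o = 99.8, b_i = 81.00 mm (shorter outer/inner sides).
I_min = (165×99.8³ − 146.2×81.00³)/12 = 7.193×10^6 mm⁴
I = 7.193×10^6 mm⁴ = 7.193×10^-6 m⁴
Effective length L_e = K·L = 0.7 × 3.86 = 2.702 m
P_cr = π²EI / L_e² = π² × 115×10⁹ × 7.193×10^-6 / 2.702² = 1.118×10^6 N

P_cr ≈ 1120 kN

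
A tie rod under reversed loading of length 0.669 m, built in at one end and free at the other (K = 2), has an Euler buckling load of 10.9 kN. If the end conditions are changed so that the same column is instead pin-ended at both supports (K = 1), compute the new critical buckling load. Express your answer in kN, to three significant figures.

P_cr ≈ 43.6 kN

P_cr ∝ 1/K², so P_cr,new = P_cr,old × (K_old/K_new)² = 10.9 × (2/1)²
= 10.9 × 4.000 = 43.6 kN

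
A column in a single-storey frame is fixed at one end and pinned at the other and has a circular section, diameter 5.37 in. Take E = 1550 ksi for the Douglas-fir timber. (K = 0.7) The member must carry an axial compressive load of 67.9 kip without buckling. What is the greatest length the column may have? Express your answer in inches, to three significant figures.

I = πd⁴/64 = π×5.37⁴/64 = 40.82 in⁴
At the buckling limit P_cr = P = 6.790×10^4 lb
From P_cr = π²EI/(K·L)²:  L = (1/K)·√(π²EI/P_cr) = (1/0.7)·√(π²×1.55×10^6×40.82/6.790×10^4)
L = 137 in

L_max ≈ 137 in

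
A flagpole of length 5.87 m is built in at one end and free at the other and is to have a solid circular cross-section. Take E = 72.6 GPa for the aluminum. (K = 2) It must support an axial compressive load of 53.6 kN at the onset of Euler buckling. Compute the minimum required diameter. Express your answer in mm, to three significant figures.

L_e = K·L = 2 × 5.87 = 11.74 m
Required I = P_cr·L_e²/(π²E) = 5.360×10^4 × 11.74² / (π² × 7.26×10^10) = 1.031×10^-5 m⁴
I_req = 1.031×10^7 mm⁴
Solid circle: I = πd⁴/64  ⇒  d = (64I/π)^(1/4) = (64×1.031×10^7/π)^(1/4) = 120 mm

d ≈ 120 mm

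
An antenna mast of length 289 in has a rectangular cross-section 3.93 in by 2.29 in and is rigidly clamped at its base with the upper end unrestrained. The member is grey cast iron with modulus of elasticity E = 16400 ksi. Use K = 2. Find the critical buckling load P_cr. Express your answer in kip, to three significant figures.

P_cr ≈ 1.91 kip

Buckling occurs about the weak axis: I_min = h·b³/12 with b = 2.29 in (the shorter side).
I_min = 3.93×2.29³/12 = 3.933 in⁴
Effective length L_e = K·L = 2 × 289 = 578.0 in
P_cr = π²EI / L_e² = π² × 16400×10³ × 3.933 / 578.0² = 1.905×10^3 lb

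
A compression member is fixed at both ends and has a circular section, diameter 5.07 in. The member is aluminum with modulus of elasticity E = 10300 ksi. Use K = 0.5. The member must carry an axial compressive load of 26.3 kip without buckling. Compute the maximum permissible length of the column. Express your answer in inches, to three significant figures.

L_max ≈ 708 in

I = πd⁴/64 = π×5.07⁴/64 = 32.43 in⁴
At the buckling limit P_cr = P = 2.630×10^4 lb
From P_cr = π²EI/(K·L)²:  L = (1/K)·√(π²EI/P_cr) = (1/0.5)·√(π²×1.03×10^7×32.43/2.630×10^4)
L = 708 in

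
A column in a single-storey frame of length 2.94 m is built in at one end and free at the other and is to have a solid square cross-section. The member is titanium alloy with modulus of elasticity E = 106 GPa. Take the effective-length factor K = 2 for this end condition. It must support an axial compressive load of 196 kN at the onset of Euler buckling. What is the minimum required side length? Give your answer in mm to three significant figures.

L_e = K·L = 2 × 2.94 = 5.880 m
Required I = P_cr·L_e²/(π²E) = 1.960×10^5 × 5.880² / (π² × 1.06×10^11) = 6.477×10^-6 m⁴
I_req = 6.477×10^6 mm⁴
Solid square: I = a⁴/12  ⇒  a = (12I)^(1/4) = (12×6.477×10^6)^(1/4) = 93.9 mm

a ≈ 93.9 mm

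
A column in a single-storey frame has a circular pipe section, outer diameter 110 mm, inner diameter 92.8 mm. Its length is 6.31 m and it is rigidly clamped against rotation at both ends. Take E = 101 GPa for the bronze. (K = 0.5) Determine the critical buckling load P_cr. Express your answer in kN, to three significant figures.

d_o = 110 mm, d_i = 92.8 mm
I = π(d_o⁴ − d_i⁴)/64 = π(110⁴ − 92.80⁴)/64 = 3.546×10^6 mm⁴
I = 3.546×10^6 mm⁴ = 3.546×10^-6 m⁴
Effective length L_e = K·L = 0.5 × 6.31 = 3.155 m
P_cr = π²EI / L_e² = π² × 101×10⁹ × 3.546×10^-6 / 3.155² = 3.551×10^5 N

P_cr ≈ 355 kN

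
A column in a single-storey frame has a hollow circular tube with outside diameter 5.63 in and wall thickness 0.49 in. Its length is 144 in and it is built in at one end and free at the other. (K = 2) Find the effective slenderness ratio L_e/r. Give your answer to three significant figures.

Inner diameter d_i = 5.63 − 2×0.49 = 4.650 in
I = π(d_o⁴ − d_i⁴)/64 = π(5.63⁴ − 4.650⁴)/64 = 26.37 in⁴
A = 7.912 in²;  r_min = √(I/A) = √(26.37/7.912) = 1.826 in
L_e = K·L = 2 × 144 = 288.0 in
λ = L_e / r_min = 288.00 / 1.826 = 158

λ ≈ 158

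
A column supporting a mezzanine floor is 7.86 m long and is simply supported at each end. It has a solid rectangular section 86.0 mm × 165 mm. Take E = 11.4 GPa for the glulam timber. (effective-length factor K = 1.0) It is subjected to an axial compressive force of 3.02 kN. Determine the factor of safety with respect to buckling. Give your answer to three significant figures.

n ≈ 5.27

Buckling occurs about the weak axis: I_min = h·b³/12 with b = 86.0 mm (the shorter side).
I_min = 165×86.0³/12 = 8.746×10^6 mm⁴
I = 8.746×10^6 mm⁴ = 8.746×10^-6 m⁴
Effective length L_e = K·L = 1 × 7.86 = 7.860 m
P_cr = π²EI / L_e² = π² × 11.4×10⁹ × 8.746×10^-6 / 7.860² = 1.593×10^4 N
Factor of safety n = P_cr / P = 15.928 / 3.02 = 5.27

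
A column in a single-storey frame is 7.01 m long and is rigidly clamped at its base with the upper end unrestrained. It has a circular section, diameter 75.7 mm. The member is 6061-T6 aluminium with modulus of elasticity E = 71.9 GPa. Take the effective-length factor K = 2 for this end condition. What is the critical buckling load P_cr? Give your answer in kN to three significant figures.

P_cr ≈ 5.82 kN

I = πd⁴/64 = π×75.7⁴/64 = 1.612×10^6 mm⁴
I = 1.612×10^6 mm⁴ = 1.612×10^-6 m⁴
Effective length L_e = K·L = 2 × 7.01 = 14.02 m
P_cr = π²EI / L_e² = π² × 71.9×10⁹ × 1.612×10^-6 / 14.02² = 5.820×10^3 N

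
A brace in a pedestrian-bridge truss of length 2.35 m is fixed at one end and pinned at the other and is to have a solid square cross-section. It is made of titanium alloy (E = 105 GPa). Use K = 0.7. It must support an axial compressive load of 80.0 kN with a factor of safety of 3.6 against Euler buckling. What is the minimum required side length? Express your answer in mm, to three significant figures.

a ≈ 54.8 mm

Required P_cr = n·P = 3.6 × 80.0 = 288.0 kN
L_e = K·L = 0.7 × 2.35 = 1.645 m
Required I = P_cr·L_e²/(π²E) = 2.880×10^5 × 1.645² / (π² × 1.05×10^11) = 7.520×10^-7 m⁴
I_req = 7.520×10^5 mm⁴
Solid square: I = a⁴/12  ⇒  a = (12I)^(1/4) = (12×7.520×10^5)^(1/4) = 54.8 mm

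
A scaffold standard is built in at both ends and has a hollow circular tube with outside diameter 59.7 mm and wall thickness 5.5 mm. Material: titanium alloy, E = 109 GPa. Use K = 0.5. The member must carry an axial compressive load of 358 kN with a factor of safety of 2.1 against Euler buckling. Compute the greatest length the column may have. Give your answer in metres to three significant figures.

L_max ≈ 1.41 m

Inner diameter d_i = 59.7 − 2×5.5 = 48.70 mm
I = π(d_o⁴ − d_i⁴)/64 = π(59.7⁴ − 48.70⁴)/64 = 3.474×10^5 mm⁴
I = 3.474×10^-7 m⁴
Required critical load P_cr = n·P = 2.1 × 358 = 751.8 kN = 7.518×10^5 N
From P_cr = π²EI/(K·L)²:  L = (1/K)·√(π²EI/P_cr) = (1/0.5)·√(π²×1.09×10^11×3.474×10^-7/7.518×10^5)
L = 1.41 m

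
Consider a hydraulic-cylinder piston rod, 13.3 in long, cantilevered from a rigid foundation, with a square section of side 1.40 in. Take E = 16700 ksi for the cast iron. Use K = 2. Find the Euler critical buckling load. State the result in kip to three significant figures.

P_cr ≈ 74.6 kip

I = a⁴/12 = 1.40⁴/12 = 0.3201 in⁴
Effective length L_e = K·L = 2 × 13.3 = 26.60 in
P_cr = π²EI / L_e² = π² × 16700×10³ × 0.3201 / 26.60² = 7.457×10^4 lb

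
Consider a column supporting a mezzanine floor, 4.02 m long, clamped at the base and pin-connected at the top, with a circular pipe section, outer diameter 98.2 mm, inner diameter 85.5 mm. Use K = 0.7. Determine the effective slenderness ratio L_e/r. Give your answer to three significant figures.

λ ≈ 86.4

d_o = 98.2 mm, d_i = 85.5 mm
I = π(d_o⁴ − d_i⁴)/64 = π(98.2⁴ − 85.50⁴)/64 = 1.942×10^6 mm⁴
A = 1.832×10^3 mm²;  r_min = √(I/A) = √(1.942×10^6/1.832×10^3) = 32.55 mm
L_e = K·L = 0.7 × 4.02 m = 2.814 m = 2814.0 mm
λ = L_e / r_min = 2814.0 / 32.55 = 86.4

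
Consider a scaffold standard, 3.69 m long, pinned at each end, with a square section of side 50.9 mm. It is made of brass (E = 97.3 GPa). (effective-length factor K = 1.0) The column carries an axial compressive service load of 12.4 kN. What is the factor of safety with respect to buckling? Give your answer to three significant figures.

I = a⁴/12 = 50.9⁴/12 = 5.594×10^5 mm⁴
I = 5.594×10^5 mm⁴ = 5.594×10^-7 m⁴
Effective length L_e = K·L = 1 × 3.69 = 3.690 m
P_cr = π²EI / L_e² = π² × 97.3×10⁹ × 5.594×10^-7 / 3.690² = 3.945×10^4 N
Factor of safety n = P_cr / P = 39.450 / 12.4 = 3.18

n ≈ 3.18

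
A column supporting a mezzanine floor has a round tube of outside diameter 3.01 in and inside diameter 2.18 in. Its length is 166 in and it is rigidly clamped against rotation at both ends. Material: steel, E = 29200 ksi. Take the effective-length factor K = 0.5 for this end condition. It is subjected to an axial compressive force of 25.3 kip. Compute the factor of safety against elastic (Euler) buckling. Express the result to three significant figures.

d_o = 3.01 in, d_i = 2.18 in
I = π(d_o⁴ − d_i⁴)/64 = π(3.01⁴ − 2.180⁴)/64 = 2.921 in⁴
Effective length L_e = K·L = 0.5 × 166 = 83.00 in
P_cr = π²EI / L_e² = π² × 29200×10³ × 2.921 / 83.00² = 1.222×10^5 lb
Factor of safety n = P_cr / P = 122.18 / 25.3 = 4.83

n ≈ 4.83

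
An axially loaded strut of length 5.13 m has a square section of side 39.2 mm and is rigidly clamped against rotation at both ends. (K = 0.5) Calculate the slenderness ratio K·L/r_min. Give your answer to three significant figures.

For a square r = a/√12 = 39.2/√12 = 11.32 mm
L_e = K·L = 0.5 × 5.13 m = 2.565 m = 2565.0 mm
λ = L_e / r_min = 2565.0 / 11.32 = 227

λ ≈ 227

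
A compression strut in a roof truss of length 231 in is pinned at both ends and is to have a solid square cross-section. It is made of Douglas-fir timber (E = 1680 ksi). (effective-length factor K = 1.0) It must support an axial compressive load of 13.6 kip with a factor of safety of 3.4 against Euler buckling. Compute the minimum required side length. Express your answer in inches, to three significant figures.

Required P_cr = n·P = 3.4 × 13.6 = 46.24 kip
L_e = K·L = 1 × 231 = 231.0 in
Required I = P_cr·L_e²/(π²E) = 4.624×10^4 × 231.0² / (π² × 1.68×10^6) = 148.8 in⁴
Solid square: I = a⁴/12  ⇒  a = (12I)^(1/4) = (12×148.8)^(1/4) = 6.50 in

a ≈ 6.50 in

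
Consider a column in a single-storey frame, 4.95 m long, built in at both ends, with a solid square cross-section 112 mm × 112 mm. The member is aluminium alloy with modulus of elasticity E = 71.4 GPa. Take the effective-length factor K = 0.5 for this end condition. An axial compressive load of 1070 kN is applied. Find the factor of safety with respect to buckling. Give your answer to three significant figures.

n ≈ 1.41

I = a⁴/12 = 112⁴/12 = 1.311×10^7 mm⁴
I = 1.311×10^7 mm⁴ = 1.311×10^-5 m⁴
Effective length L_e = K·L = 0.5 × 4.95 = 2.475 m
P_cr = π²EI / L_e² = π² × 71.4×10⁹ × 1.311×10^-5 / 2.475² = 1.508×10^6 N
Factor of safety n = P_cr / P = 1508.5 / 1070 = 1.41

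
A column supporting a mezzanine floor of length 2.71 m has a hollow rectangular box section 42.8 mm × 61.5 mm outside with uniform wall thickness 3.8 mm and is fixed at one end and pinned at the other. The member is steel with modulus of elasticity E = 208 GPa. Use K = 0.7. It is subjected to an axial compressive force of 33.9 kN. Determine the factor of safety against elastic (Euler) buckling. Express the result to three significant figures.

n ≈ 3.47

Inner dimensions: h_i = 61.5 − 2×3.8 = 53.90 mm, b_i = 42.8 − 2×3.8 = 35.20 mm
Weak-axis I_min = (h_o·b_o³ − h_i·b_i³)/12 with b_o = 42.8, b_i = 35.20 mm (shorter outer/inner sides).
I_min = (61.5×42.8³ − 53.90×35.20³)/12 = 2.059×10^5 mm⁴
I = 2.059×10^5 mm⁴ = 2.059×10^-7 m⁴
Effective length L_e = K·L = 0.7 × 2.71 = 1.897 m
P_cr = π²EI / L_e² = π² × 208×10⁹ × 2.059×10^-7 / 1.897² = 1.175×10^5 N
Factor of safety n = P_cr / P = 117.47 / 33.9 = 3.47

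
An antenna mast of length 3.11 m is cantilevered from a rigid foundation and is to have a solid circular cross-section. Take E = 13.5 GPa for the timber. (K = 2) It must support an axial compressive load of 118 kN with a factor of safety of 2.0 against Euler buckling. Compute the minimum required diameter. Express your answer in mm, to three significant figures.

Required P_cr = n·P = 2.0 × 118 = 236.0 kN
L_e = K·L = 2 × 3.11 = 6.220 m
Required I = P_cr·L_e²/(π²E) = 2.360×10^5 × 6.220² / (π² × 1.35×10^10) = 6.853×10^-5 m⁴
I_req = 6.853×10^7 mm⁴
Solid circle: I = πd⁴/64  ⇒  d = (64I/π)^(1/4) = (64×6.853×10^7/π)^(1/4) = 193 mm

d ≈ 193 mm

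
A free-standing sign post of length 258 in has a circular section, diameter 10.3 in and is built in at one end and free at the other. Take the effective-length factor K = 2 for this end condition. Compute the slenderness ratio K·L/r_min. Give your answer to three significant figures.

For a solid circle r = d/4 = 10.3/4 = 2.575 in
L_e = K·L = 2 × 258 = 516.0 in
λ = L_e / r_min = 516.00 / 2.575 = 200

λ ≈ 200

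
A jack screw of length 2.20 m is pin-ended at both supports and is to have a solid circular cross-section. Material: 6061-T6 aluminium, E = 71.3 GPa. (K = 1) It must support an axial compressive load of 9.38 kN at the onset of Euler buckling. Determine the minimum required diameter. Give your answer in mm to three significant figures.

L_e = K·L = 1 × 2.20 = 2.200 m
Required I = P_cr·L_e²/(π²E) = 9.380×10^3 × 2.200² / (π² × 7.13×10^10) = 6.451×10^-8 m⁴
I_req = 6.451×10^4 mm⁴
Solid circle: I = πd⁴/64  ⇒  d = (64I/π)^(1/4) = (64×6.451×10^4/π)^(1/4) = 33.9 mm

d ≈ 33.9 mm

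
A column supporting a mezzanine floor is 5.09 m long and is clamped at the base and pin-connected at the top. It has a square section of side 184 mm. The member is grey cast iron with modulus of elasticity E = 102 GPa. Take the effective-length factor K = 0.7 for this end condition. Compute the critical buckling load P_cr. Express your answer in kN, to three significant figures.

P_cr ≈ 7570 kN

I = a⁴/12 = 184⁴/12 = 9.552×10^7 mm⁴
I = 9.552×10^7 mm⁴ = 9.552×10^-5 m⁴
Effective length L_e = K·L = 0.7 × 5.09 = 3.563 m
P_cr = π²EI / L_e² = π² × 102×10⁹ × 9.552×10^-5 / 3.563² = 7.575×10^6 N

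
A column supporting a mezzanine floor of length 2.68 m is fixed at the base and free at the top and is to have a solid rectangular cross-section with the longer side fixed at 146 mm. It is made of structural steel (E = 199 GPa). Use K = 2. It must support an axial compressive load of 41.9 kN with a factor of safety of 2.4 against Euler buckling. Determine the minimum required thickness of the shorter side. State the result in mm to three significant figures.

Required P_cr = n·P = 2.4 × 41.9 = 100.6 kN
L_e = K·L = 2 × 2.68 = 5.360 m
Required I = P_cr·L_e²/(π²E) = 1.006×10^5 × 5.360² / (π² × 1.99×10^11) = 1.471×10^-6 m⁴
I_req = 1.471×10^6 mm⁴
Rectangle, weak axis: I_min = h·b³/12 with h = 146 mm fixed  ⇒  b = (12I/h)^(1/3) = 49.4 mm

b ≈ 49.4 mm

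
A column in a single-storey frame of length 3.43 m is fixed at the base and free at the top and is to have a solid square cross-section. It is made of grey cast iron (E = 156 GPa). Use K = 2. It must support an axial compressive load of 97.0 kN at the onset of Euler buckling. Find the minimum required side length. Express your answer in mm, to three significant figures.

L_e = K·L = 2 × 3.43 = 6.860 m
Required I = P_cr·L_e²/(π²E) = 9.700×10^4 × 6.860² / (π² × 1.56×10^11) = 2.965×10^-6 m⁴
I_req = 2.965×10^6 mm⁴
Solid square: I = a⁴/12  ⇒  a = (12I)^(1/4) = (12×2.965×10^6)^(1/4) = 77.2 mm

a ≈ 77.2 mm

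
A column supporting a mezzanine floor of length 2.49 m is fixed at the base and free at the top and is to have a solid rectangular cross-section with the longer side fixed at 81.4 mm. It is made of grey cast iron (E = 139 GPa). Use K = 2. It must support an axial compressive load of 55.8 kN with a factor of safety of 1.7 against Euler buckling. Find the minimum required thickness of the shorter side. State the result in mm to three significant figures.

b ≈ 63.2 mm

Required P_cr = n·P = 1.7 × 55.8 = 94.86 kN
L_e = K·L = 2 × 2.49 = 4.980 m
Required I = P_cr·L_e²/(π²E) = 9.486×10^4 × 4.980² / (π² × 1.39×10^11) = 1.715×10^-6 m⁴
I_req = 1.715×10^6 mm⁴
Rectangle, weak axis: I_min = h·b³/12 with h = 81.4 mm fixed  ⇒  b = (12I/h)^(1/3) = 63.2 mm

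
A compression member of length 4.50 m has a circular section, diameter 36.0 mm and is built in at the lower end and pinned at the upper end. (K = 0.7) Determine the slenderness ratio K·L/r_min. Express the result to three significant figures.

λ ≈ 350

For a solid circle r = d/4 = 36.0/4 = 9.000 mm
L_e = K·L = 0.7 × 4.50 m = 3.150 m = 3150.0 mm
λ = L_e / r_min = 3150.0 / 9.000 = 350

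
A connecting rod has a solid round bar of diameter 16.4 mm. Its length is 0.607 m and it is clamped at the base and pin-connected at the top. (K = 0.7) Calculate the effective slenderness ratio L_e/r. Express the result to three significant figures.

λ ≈ 104

I = πd⁴/64 = π×16.4⁴/64 = 3.551×10^3 mm⁴
A = 211.2 mm²;  r_min = √(I/A) = √(3.551×10^3/211.2) = 4.100 mm
L_e = K·L = 0.7 × 0.607 m = 0.4249 m = 424.90 mm
λ = L_e / r_min = 424.90 / 4.100 = 104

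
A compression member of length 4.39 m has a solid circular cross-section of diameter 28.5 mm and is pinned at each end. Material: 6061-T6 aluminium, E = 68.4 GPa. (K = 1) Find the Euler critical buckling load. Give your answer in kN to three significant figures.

I = πd⁴/64 = π×28.5⁴/64 = 3.239×10^4 mm⁴
I = 3.239×10^4 mm⁴ = 3.239×10^-8 m⁴
Effective length L_e = K·L = 1 × 4.39 = 4.390 m
P_cr = π²EI / L_e² = π² × 68.4×10⁹ × 3.239×10^-8 / 4.390² = 1.134×10^3 N

P_cr ≈ 1.13 kN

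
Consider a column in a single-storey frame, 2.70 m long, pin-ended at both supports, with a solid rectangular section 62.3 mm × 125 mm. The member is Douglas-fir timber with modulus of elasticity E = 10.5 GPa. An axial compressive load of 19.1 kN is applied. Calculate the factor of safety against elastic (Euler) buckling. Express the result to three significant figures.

Buckling occurs about the weak axis: I_min = h·b³/12 with b = 62.3 mm (the shorter side).
I_min = 125×62.3³/12 = 2.519×10^6 mm⁴
I = 2.519×10^6 mm⁴ = 2.519×10^-6 m⁴
Effective length L_e = K·L = 1 × 2.70 = 2.700 m
P_cr = π²EI / L_e² = π² × 10.5×10⁹ × 2.519×10^-6 / 2.700² = 3.581×10^4 N
Factor of safety n = P_cr / P = 35.806 / 19.1 = 1.87

n ≈ 1.87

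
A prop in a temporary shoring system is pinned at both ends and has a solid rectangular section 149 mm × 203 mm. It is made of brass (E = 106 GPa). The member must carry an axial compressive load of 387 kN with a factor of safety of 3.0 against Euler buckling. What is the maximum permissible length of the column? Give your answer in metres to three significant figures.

Buckling occurs about the weak axis: I_min = h·b³/12 with b = 149 mm (the shorter side).
I_min = 203×149³/12 = 5.596×10^7 mm⁴
I = 5.596×10^-5 m⁴
Required critical load P_cr = n·P = 3.0 × 387 = 1161 kN = 1.161×10^6 N
From P_cr = π²EI/(K·L)²:  L = (1/K)·√(π²EI/P_cr) = (1/1)·√(π²×1.06×10^11×5.596×10^-5/1.161×10^6)
L = 7.10 m

L_max ≈ 7.10 m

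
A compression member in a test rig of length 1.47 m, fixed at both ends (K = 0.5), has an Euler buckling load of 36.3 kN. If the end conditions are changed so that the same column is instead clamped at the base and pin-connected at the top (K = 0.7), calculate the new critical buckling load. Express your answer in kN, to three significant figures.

P_cr ≈ 18.5 kN

P_cr ∝ 1/K², so P_cr,new = P_cr,old × (K_old/K_new)² = 36.3 × (0.5/0.7)²
= 36.3 × 0.5102 = 18.5 kN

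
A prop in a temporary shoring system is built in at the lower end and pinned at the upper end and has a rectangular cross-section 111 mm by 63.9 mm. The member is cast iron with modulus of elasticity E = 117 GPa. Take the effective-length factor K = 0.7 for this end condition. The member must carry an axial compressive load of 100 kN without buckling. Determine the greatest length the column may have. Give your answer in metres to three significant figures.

Buckling occurs about the weak axis: I_min = h·b³/12 with b = 63.9 mm (the shorter side).
I_min = 111×63.9³/12 = 2.413×10^6 mm⁴
I = 2.413×10^-6 m⁴
At the buckling limit P_cr = P = 1.000×10^5 N
From P_cr = π²EI/(K·L)²:  L = (1/K)·√(π²EI/P_cr) = (1/0.7)·√(π²×1.17×10^11×2.413×10^-6/1.000×10^5)
L = 7.54 m

L_max ≈ 7.54 m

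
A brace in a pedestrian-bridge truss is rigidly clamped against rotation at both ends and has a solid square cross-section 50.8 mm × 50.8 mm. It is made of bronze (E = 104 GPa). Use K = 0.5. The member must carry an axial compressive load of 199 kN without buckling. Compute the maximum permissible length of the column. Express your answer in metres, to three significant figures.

L_max ≈ 3.38 m

I = a⁴/12 = 50.8⁴/12 = 5.550×10^5 mm⁴
I = 5.550×10^-7 m⁴
At the buckling limit P_cr = P = 1.990×10^5 N
From P_cr = π²EI/(K·L)²:  L = (1/K)·√(π²EI/P_cr) = (1/0.5)·√(π²×1.04×10^11×5.550×10^-7/1.990×10^5)
L = 3.38 m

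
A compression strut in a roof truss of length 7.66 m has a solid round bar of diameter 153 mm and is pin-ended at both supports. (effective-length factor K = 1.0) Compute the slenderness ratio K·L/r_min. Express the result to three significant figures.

λ ≈ 200

I = πd⁴/64 = π×153⁴/64 = 2.690×10^7 mm⁴
A = 1.839×10^4 mm²;  r_min = √(I/A) = √(2.690×10^7/1.839×10^4) = 38.25 mm
L_e = K·L = 1 × 7.66 m = 7.660 m = 7660.0 mm
λ = L_e / r_min = 7660.0 / 38.25 = 200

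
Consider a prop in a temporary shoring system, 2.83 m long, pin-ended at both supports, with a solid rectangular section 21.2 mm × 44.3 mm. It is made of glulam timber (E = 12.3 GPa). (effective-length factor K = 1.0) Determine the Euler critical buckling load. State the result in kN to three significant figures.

Buckling occurs about the weak axis: I_min = h·b³/12 with b = 21.2 mm (the shorter side).
I_min = 44.3×21.2³/12 = 3.517×10^4 mm⁴
I = 3.517×10^4 mm⁴ = 3.517×10^-8 m⁴
Effective length L_e = K·L = 1 × 2.83 = 2.830 m
P_cr = π²EI / L_e² = π² × 12.3×10⁹ × 3.517×10^-8 / 2.830² = 533.2 N

P_cr ≈ 0.533 kN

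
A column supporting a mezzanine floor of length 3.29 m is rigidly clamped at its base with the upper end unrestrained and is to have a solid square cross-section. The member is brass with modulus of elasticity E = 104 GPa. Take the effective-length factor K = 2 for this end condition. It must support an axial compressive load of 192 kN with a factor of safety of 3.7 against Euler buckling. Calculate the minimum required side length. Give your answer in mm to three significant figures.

Required P_cr = n·P = 3.7 × 192 = 710.4 kN
L_e = K·L = 2 × 3.29 = 6.580 m
Required I = P_cr·L_e²/(π²E) = 7.104×10^5 × 6.580² / (π² × 1.04×10^11) = 2.997×10^-5 m⁴
I_req = 2.997×10^7 mm⁴
Solid square: I = a⁴/12  ⇒  a = (12I)^(1/4) = (12×2.997×10^7)^(1/4) = 138 mm

a ≈ 138 mm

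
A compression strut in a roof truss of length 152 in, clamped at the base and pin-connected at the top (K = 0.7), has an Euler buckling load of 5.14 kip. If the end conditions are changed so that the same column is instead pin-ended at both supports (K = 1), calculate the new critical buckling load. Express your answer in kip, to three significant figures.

P_cr ≈ 2.52 kip

P_cr ∝ 1/K², so P_cr,new = P_cr,old × (K_old/K_new)² = 5.14 × (0.7/1)²
= 5.14 × 0.4900 = 2.52 kip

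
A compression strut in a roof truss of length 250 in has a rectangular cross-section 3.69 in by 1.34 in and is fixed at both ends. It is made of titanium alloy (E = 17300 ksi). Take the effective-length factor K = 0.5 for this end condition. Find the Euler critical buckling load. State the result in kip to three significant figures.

Buckling occurs about the weak axis: I_min = h·b³/12 with b = 1.34 in (the shorter side).
I_min = 3.69×1.34³/12 = 0.7399 in⁴
Effective length L_e = K·L = 0.5 × 250 = 125.0 in
P_cr = π²EI / L_e² = π² × 17300×10³ × 0.7399 / 125.0² = 8.085×10^3 lb

P_cr ≈ 8.09 kip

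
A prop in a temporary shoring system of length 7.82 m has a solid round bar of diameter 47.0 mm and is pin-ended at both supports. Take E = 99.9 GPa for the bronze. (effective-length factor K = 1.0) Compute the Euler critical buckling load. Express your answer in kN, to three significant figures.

P_cr ≈ 3.86 kN

I = πd⁴/64 = π×47.0⁴/64 = 2.395×10^5 mm⁴
I = 2.395×10^5 mm⁴ = 2.395×10^-7 m⁴
Effective length L_e = K·L = 1 × 7.82 = 7.820 m
P_cr = π²EI / L_e² = π² × 99.9×10⁹ × 2.395×10^-7 / 7.820² = 3.862×10^3 N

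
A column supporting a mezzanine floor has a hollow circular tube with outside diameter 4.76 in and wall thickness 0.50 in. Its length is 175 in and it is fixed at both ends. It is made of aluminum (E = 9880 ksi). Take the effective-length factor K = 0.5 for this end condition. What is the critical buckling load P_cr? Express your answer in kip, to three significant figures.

P_cr ≈ 196 kip

Inner diameter d_i = 4.76 − 2×0.50 = 3.760 in
I = π(d_o⁴ − d_i⁴)/64 = π(4.76⁴ − 3.760⁴)/64 = 15.39 in⁴
Effective length L_e = K·L = 0.5 × 175 = 87.50 in
P_cr = π²EI / L_e² = π² × 9880×10³ × 15.39 / 87.50² = 1.960×10^5 lb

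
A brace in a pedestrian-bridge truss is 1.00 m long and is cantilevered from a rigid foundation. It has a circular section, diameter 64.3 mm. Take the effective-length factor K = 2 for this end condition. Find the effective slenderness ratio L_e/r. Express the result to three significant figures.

λ ≈ 124

For a solid circle r = d/4 = 64.3/4 = 16.08 mm
L_e = K·L = 2 × 1.00 m = 2.000 m = 2000.0 mm
λ = L_e / r_min = 2000.0 / 16.08 = 124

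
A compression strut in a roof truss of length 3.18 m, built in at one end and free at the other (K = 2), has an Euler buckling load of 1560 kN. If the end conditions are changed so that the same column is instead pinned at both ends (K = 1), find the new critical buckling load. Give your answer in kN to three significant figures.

P_cr ≈ 6240 kN

P_cr ∝ 1/K², so P_cr,new = P_cr,old × (K_old/K_new)² = 1560 × (2/1)²
= 1560 × 4.000 = 6240 kN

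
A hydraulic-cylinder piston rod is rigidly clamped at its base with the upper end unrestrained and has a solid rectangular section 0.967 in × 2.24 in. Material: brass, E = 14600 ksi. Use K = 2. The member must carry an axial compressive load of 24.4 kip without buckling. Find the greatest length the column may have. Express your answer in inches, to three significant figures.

L_max ≈ 15.8 in

Buckling occurs about the weak axis: I_min = h·b³/12 with b = 0.967 in (the shorter side).
I_min = 2.24×0.967³/12 = 0.1688 in⁴
At the buckling limit P_cr = P = 2.440×10^4 lb
From P_cr = π²EI/(K·L)²:  L = (1/K)·√(π²EI/P_cr) = (1/2)·√(π²×1.46×10^7×0.1688/2.440×10^4)
L = 15.8 in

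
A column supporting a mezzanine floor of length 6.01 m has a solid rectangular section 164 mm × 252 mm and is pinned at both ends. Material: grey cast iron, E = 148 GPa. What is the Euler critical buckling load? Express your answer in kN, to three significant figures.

Buckling occurs about the weak axis: I_min = h·b³/12 with b = 164 mm (the shorter side).
I_min = 252×164³/12 = 9.263×10^7 mm⁴
I = 9.263×10^7 mm⁴ = 9.263×10^-5 m⁴
Effective length L_e = K·L = 1 × 6.01 = 6.010 m
P_cr = π²EI / L_e² = π² × 148×10⁹ × 9.263×10^-5 / 6.010² = 3.746×10^6 N

P_cr ≈ 3750 kN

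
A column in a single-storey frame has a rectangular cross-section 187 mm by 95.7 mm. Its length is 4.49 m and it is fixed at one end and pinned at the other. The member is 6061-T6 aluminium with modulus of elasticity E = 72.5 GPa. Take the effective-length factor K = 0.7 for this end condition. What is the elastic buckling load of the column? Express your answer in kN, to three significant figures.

P_cr ≈ 989 kN

Buckling occurs about the weak axis: I_min = h·b³/12 with b = 95.7 mm (the shorter side).
I_min = 187×95.7³/12 = 1.366×10^7 mm⁴
I = 1.366×10^7 mm⁴ = 1.366×10^-5 m⁴
Effective length L_e = K·L = 0.7 × 4.49 = 3.143 m
P_cr = π²EI / L_e² = π² × 72.5×10⁹ × 1.366×10^-5 / 3.143² = 9.893×10^5 N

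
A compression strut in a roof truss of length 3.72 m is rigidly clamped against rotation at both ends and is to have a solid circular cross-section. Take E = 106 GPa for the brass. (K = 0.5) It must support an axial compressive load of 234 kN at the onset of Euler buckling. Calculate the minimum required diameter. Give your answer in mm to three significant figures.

d ≈ 63.0 mm

L_e = K·L = 0.5 × 3.72 = 1.860 m
Required I = P_cr·L_e²/(π²E) = 2.340×10^5 × 1.860² / (π² × 1.06×10^11) = 7.738×10^-7 m⁴
I_req = 7.738×10^5 mm⁴
Solid circle: I = πd⁴/64  ⇒  d = (64I/π)^(1/4) = (64×7.738×10^5/π)^(1/4) = 63.0 mm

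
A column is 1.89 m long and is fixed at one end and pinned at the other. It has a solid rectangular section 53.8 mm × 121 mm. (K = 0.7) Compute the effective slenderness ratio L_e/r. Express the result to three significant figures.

λ ≈ 85.2

Buckling occurs about the weak axis: I_min = h·b³/12 with b = 53.8 mm (the shorter side).
I_min = 121×53.8³/12 = 1.570×10^6 mm⁴
A = 6.510×10^3 mm²;  r_min = √(I/A) = √(1.570×10^6/6.510×10^3) = 15.53 mm
L_e = K·L = 0.7 × 1.89 m = 1.323 m = 1323.0 mm
λ = L_e / r_min = 1323.0 / 15.53 = 85.2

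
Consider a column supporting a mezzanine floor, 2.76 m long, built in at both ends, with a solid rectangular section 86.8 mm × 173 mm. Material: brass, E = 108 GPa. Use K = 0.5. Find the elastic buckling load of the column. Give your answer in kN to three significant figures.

Buckling occurs about the weak axis: I_min = h·b³/12 with b = 86.8 mm (the shorter side).
I_min = 173×86.8³/12 = 9.428×10^6 mm⁴
I = 9.428×10^6 mm⁴ = 9.428×10^-6 m⁴
Effective length L_e = K·L = 0.5 × 2.76 = 1.380 m
P_cr = π²EI / L_e² = π² × 108×10⁹ × 9.428×10^-6 / 1.380² = 5.277×10^6 N

P_cr ≈ 5280 kN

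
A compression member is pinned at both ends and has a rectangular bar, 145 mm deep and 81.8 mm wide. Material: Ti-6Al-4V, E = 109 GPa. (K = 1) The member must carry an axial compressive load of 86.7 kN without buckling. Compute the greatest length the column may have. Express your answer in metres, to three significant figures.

L_max ≈ 9.06 m

Buckling occurs about the weak axis: I_min = h·b³/12 with b = 81.8 mm (the shorter side).
I_min = 145×81.8³/12 = 6.614×10^6 mm⁴
I = 6.614×10^-6 m⁴
At the buckling limit P_cr = P = 8.670×10^4 N
From P_cr = π²EI/(K·L)²:  L = (1/K)·√(π²EI/P_cr) = (1/1)·√(π²×1.09×10^11×6.614×10^-6/8.670×10^4)
L = 9.06 m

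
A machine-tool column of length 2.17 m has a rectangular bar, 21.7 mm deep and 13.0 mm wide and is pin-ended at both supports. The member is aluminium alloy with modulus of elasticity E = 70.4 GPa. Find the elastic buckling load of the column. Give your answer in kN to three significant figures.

Buckling occurs about the weak axis: I_min = h·b³/12 with b = 13.0 mm (the shorter side).
I_min = 21.7×13.0³/12 = 3.973×10^3 mm⁴
I = 3.973×10^3 mm⁴ = 3.973×10^-9 m⁴
Effective length L_e = K·L = 1 × 2.17 = 2.170 m
P_cr = π²EI / L_e² = π² × 70.4×10⁹ × 3.973×10^-9 / 2.170² = 586.2 N

P_cr ≈ 0.586 kN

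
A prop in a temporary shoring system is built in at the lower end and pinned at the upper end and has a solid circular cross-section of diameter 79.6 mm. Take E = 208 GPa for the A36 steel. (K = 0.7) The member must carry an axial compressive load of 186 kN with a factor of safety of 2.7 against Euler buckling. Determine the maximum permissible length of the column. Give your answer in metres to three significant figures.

L_max ≈ 4.05 m

I = πd⁴/64 = π×79.6⁴/64 = 1.971×10^6 mm⁴
I = 1.971×10^-6 m⁴
Required critical load P_cr = n·P = 2.7 × 186 = 502.2 kN = 5.022×10^5 N
From P_cr = π²EI/(K·L)²:  L = (1/K)·√(π²EI/P_cr) = (1/0.7)·√(π²×2.08×10^11×1.971×10^-6/5.022×10^5)
L = 4.05 m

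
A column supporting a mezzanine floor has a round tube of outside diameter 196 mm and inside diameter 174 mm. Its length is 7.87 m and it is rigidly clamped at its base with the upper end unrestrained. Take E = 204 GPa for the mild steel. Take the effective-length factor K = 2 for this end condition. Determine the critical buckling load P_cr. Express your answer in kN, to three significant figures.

d_o = 196 mm, d_i = 174 mm
I = π(d_o⁴ − d_i⁴)/64 = π(196⁴ − 174.0⁴)/64 = 2.745×10^7 mm⁴
I = 2.745×10^7 mm⁴ = 2.745×10^-5 m⁴
Effective length L_e = K·L = 2 × 7.87 = 15.74 m
P_cr = π²EI / L_e² = π² × 204×10⁹ × 2.745×10^-5 / 15.74² = 2.231×10^5 N

P_cr ≈ 223 kN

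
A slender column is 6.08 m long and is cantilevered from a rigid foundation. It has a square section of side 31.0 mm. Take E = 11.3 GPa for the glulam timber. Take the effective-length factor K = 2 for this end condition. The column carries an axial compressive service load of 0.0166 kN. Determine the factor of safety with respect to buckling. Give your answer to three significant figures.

n ≈ 3.50

I = a⁴/12 = 31.0⁴/12 = 7.696×10^4 mm⁴
I = 7.696×10^4 mm⁴ = 7.696×10^-8 m⁴
Effective length L_e = K·L = 2 × 6.08 = 12.16 m
P_cr = π²EI / L_e² = π² × 11.3×10⁹ × 7.696×10^-8 / 12.16² = 58.05 N
Factor of safety n = P_cr / P = 0.058047 / 0.0166 = 3.50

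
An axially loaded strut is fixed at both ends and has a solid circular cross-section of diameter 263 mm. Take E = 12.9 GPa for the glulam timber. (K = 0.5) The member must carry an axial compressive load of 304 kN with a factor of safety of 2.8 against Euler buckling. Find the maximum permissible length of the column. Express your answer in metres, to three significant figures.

I = πd⁴/64 = π×263⁴/64 = 2.349×10^8 mm⁴
I = 2.349×10^-4 m⁴
Required critical load P_cr = n·P = 2.8 × 304 = 851.2 kN = 8.512×10^5 N
From P_cr = π²EI/(K·L)²:  L = (1/K)·√(π²EI/P_cr) = (1/0.5)·√(π²×1.29×10^10×2.349×10^-4/8.512×10^5)
L = 11.9 m

L_max ≈ 11.9 m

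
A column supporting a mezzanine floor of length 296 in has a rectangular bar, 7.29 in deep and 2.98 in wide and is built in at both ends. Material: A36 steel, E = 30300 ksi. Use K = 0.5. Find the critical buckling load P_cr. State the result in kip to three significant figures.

P_cr ≈ 219 kip

Buckling occurs about the weak axis: I_min = h·b³/12 with b = 2.98 in (the shorter side).
I_min = 7.29×2.98³/12 = 16.08 in⁴
Effective length L_e = K·L = 0.5 × 296 = 148.0 in
P_cr = π²EI / L_e² = π² × 30300×10³ × 16.08 / 148.0² = 2.195×10^5 lb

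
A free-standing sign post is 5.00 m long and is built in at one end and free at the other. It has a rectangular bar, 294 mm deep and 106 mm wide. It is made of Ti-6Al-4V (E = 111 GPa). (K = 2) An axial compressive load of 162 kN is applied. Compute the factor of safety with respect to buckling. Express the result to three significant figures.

n ≈ 1.97

Buckling occurs about the weak axis: I_min = h·b³/12 with b = 106 mm (the shorter side).
I_min = 294×106³/12 = 2.918×10^7 mm⁴
I = 2.918×10^7 mm⁴ = 2.918×10^-5 m⁴
Effective length L_e = K·L = 2 × 5.00 = 10.00 m
P_cr = π²EI / L_e² = π² × 111×10⁹ × 2.918×10^-5 / 10.00² = 3.197×10^5 N
Factor of safety n = P_cr / P = 319.67 / 162 = 1.97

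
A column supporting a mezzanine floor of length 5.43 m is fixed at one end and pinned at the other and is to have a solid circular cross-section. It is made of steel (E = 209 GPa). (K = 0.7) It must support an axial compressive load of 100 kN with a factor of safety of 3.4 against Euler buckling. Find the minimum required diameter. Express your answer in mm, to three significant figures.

Required P_cr = n·P = 3.4 × 100 = 340.0 kN
L_e = K·L = 0.7 × 5.43 = 3.801 m
Required I = P_cr·L_e²/(π²E) = 3.400×10^5 × 3.801² / (π² × 2.09×10^11) = 2.381×10^-6 m⁴
I_req = 2.381×10^6 mm⁴
Solid circle: I = πd⁴/64  ⇒  d = (64I/π)^(1/4) = (64×2.381×10^6/π)^(1/4) = 83.5 mm

d ≈ 83.5 mm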